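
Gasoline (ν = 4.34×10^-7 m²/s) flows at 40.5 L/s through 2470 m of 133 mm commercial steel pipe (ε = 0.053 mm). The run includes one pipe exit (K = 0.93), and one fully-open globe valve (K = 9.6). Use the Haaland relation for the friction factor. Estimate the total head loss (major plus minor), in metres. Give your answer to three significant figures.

H_L ≈ 137 m

V = 4Q/(πD²) = 2.915 m/s; V²/2g = 0.4331 m
Re = 8.93×10^5, ε/D = 3.98×10^-4 → f = 0.01649 (Haaland)
Major: h_f = f(L/D)·V²/2g = 0.01649·18571·0.4331 = 132.6 m
Minor: ΣK = 10.5; h_m = ΣK·V²/2g = 4.561 m
Total H_L = 132.6 + 4.561 = 137.2 m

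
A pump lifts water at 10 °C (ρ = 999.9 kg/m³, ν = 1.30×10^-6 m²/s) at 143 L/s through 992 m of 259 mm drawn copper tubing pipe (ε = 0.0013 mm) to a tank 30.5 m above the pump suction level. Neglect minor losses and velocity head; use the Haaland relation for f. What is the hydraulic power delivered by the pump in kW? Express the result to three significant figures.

V = 4Q/(πD²) = 2.714 m/s; Re = 5.41×10^5; ε/D = 5.02×10^-6; f = 0.01294
h_f = f(L/D)V²/2g = 18.61 m
Total head H = z + h_f = 30.5 + 18.61 = 49.11 m
P_hyd = ρgQH = 999.9·9.81·0.143·49.11 = 68.89 kW

P_hyd ≈ 68.9 kW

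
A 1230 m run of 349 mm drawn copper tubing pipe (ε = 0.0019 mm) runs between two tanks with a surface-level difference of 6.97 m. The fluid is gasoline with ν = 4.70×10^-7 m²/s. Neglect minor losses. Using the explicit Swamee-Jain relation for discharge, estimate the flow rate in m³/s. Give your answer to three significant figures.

Q ≈ 0.178 m³/s

Swamee-Jain (Type II): Q = -0.965·√(gD⁵h_f/L)·ln[ε/(3.7D) + √(3.17ν²L/(gD³h_f))]
√(gD⁵h_f/L) = √(9.81·0.349⁵·6.97/1230) = 0.01697
ε/(3.7D) = 1.47×10^-6; √(3.17ν²L/(gD³h_f)) = 1.72×10^-5
Q = -0.965·0.01697·ln(1.869×10^-5) = 0.1782 m³/s
Check: V = 1.86 m/s, Re = 1.38×10^6, f = 0.01116, h_f = 6.96 m ≈ 6.97 m ✓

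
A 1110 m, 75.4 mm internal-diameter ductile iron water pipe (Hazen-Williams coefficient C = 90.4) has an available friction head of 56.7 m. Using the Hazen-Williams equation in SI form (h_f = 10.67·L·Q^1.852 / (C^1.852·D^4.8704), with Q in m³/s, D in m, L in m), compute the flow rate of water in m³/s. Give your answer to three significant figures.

Q ≈ 0.00564 m³/s

Rearranging: Q = [h_f·C^1.852·D^4.8704 / (10.67·L)]^(1/1.852)
Q = [56.7·90.4^1.852·0.0754^4.8704 / (10.67·1110)]^0.540 = 0.005639 m³/s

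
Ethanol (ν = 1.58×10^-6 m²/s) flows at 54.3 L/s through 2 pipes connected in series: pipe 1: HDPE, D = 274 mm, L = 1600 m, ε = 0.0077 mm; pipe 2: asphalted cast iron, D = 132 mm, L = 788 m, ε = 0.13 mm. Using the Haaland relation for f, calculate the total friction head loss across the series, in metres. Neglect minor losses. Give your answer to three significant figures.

Pipe 1: V = 0.9209 m/s, Re = 1.60×10^5, ε/D = 2.81×10^-5, f = 0.01636, h_1 = f(L/D)V²/2g = 4.128 m
Pipe 2: V = 3.968 m/s, Re = 3.31×10^5, ε/D = 9.85×10^-4, f = 0.02038, h_2 = f(L/D)V²/2g = 97.64 m
Series → Q common, losses add: H = Σh = 101.8 m

H ≈ 102 m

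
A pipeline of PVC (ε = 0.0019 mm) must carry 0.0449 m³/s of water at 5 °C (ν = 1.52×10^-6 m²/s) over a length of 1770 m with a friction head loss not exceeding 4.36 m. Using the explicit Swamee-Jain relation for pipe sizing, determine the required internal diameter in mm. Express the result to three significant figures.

Swamee-Jain (Type III): D = 0.66·[ε^1.25·(LQ²/(gh_f))^4.75 + ν·Q^9.4·(L/(gh_f))^5.2]^0.04
LQ²/(gh_f) = 0.08343; L/(gh_f) = 41.38
Term 1 = ε^1.25·(…)^4.75 = 5.30×10^-13; Term 2 = ν·Q^9.4·(…)^5.2 = 8.33×10^-11
D = 0.66·(5.30×10^-13 + 8.33×10^-11)^0.04 = 0.2609 m = 261 mm
Check: V = 0.840 m/s, Re = 1.44×10^5, f = 0.01663, h_f = 4.06 m ≈ 4.36 m ✓

D ≈ 261 mm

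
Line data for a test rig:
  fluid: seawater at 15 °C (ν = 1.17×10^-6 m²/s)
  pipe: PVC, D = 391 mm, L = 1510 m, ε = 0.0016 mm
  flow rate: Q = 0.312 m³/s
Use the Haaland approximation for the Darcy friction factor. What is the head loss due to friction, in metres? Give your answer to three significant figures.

V = 4Q/(πD²) = 4·0.312/(π·0.391²) = 2.598 m/s
Re = VD/ν = 2.598·0.391/1.17×10^-6 = 8.68×10^5 → turbulent
ε/D = 0.0016/391 = 4.09×10^-6
Haaland: f = 0.01193
h_f = f(L/D)V²/(2g) = 0.01193·(1510/0.391)·2.598²/(2·9.81) = 15.85 m

h_f ≈ 15.9 m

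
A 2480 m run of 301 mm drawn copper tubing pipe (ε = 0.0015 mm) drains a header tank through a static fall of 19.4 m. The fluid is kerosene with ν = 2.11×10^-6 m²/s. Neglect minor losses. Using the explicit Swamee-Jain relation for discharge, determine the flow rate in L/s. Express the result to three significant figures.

Q ≈ 125 L/s

Swamee-Jain (Type II): Q = -0.965·√(gD⁵h_f/L)·ln[ε/(3.7D) + √(3.17ν²L/(gD³h_f))]
√(gD⁵h_f/L) = √(9.81·0.301⁵·19.4/2480) = 0.01377
ε/(3.7D) = 1.35×10^-6; √(3.17ν²L/(gD³h_f)) = 8.21×10^-5
Q = -0.965·0.01377·ln(8.347×10^-5) = 0.1248 m³/s
Check: V = 1.75 m/s, Re = 2.50×10^5, f = 0.01493, h_f = 19.3 m ≈ 19.4 m ✓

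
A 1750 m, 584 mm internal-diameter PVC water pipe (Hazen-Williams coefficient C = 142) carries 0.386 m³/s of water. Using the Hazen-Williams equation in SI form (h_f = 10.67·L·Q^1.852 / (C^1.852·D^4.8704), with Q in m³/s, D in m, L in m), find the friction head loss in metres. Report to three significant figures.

h_f ≈ 4.54 m

h_f = 10.67·1750·0.386^1.852 / (142^1.852·0.584^4.8704) = 4.541 m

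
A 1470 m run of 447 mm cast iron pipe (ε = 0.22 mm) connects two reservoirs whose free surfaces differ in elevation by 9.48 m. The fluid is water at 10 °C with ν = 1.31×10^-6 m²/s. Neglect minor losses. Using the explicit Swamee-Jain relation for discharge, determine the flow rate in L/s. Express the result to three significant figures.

Swamee-Jain (Type II): Q = -0.965·√(gD⁵h_f/L)·ln[ε/(3.7D) + √(3.17ν²L/(gD³h_f))]
√(gD⁵h_f/L) = √(9.81·0.447⁵·9.48/1470) = 0.03360
ε/(3.7D) = 1.33×10^-4; √(3.17ν²L/(gD³h_f)) = 3.10×10^-5
Q = -0.965·0.03360·ln(1.640×10^-4) = 0.2826 m³/s
Check: V = 1.80 m/s, Re = 6.14×10^5, f = 0.01756, h_f = 9.54 m ≈ 9.48 m ✓

Q ≈ 283 L/s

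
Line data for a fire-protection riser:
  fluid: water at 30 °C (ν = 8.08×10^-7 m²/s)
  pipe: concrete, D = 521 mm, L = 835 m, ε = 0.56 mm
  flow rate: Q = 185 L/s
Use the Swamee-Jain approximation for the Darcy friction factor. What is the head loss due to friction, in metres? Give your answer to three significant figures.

h_f ≈ 1.27 m

V = 4Q/(πD²) = 4·0.185/(π·0.521²) = 0.8678 m/s
Re = VD/ν = 0.8678·0.521/8.08×10^-7 = 5.60×10^5 → turbulent
ε/D = 0.56/521 = 0.00107
Swamee-Jain: f = 0.02061
h_f = f(L/D)V²/(2g) = 0.02061·(835/0.521)·0.8678²/(2·9.81) = 1.268 m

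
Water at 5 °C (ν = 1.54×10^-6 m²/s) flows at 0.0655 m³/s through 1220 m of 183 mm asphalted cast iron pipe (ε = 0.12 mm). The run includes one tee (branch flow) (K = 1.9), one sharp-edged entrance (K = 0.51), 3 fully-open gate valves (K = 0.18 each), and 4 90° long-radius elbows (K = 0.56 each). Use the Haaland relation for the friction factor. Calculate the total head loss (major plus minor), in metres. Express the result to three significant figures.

H_L ≈ 41.5 m

V = 4Q/(πD²) = 2.490 m/s; V²/2g = 0.3161 m
Re = 2.96×10^5, ε/D = 6.56×10^-4 → f = 0.01894 (Haaland)
Major: h_f = f(L/D)·V²/2g = 0.01894·6667·0.3161 = 39.91 m
Minor: ΣK = 5.19; h_m = ΣK·V²/2g = 1.640 m
Total H_L = 39.91 + 1.640 = 41.55 m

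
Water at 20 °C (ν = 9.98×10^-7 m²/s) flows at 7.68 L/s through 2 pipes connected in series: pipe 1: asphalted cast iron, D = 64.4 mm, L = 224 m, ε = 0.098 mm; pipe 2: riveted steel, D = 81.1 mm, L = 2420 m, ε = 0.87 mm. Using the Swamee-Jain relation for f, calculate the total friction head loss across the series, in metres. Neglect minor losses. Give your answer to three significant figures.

H ≈ 156 m

Pipe 1: V = 2.358 m/s, Re = 1.52×10^5, ε/D = 0.00152, f = 0.02336, h_1 = f(L/D)V²/2g = 23.03 m
Pipe 2: V = 1.487 m/s, Re = 1.21×10^5, ε/D = 0.0107, f = 0.03951, h_2 = f(L/D)V²/2g = 132.8 m
Series → Q common, losses add: H = Σh = 155.9 m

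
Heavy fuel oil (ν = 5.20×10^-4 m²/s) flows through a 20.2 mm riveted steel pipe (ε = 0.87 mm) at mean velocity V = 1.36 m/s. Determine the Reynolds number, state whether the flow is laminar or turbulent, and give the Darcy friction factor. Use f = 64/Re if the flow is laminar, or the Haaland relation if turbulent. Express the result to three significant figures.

Re ≈ 52.8; laminar; f = 64/Re ≈ 1.21

Re = VD/ν = 1.360·0.0202/5.20×10^-4 = 52.8
Re < 2300 → laminar → f = 64/Re = 1.211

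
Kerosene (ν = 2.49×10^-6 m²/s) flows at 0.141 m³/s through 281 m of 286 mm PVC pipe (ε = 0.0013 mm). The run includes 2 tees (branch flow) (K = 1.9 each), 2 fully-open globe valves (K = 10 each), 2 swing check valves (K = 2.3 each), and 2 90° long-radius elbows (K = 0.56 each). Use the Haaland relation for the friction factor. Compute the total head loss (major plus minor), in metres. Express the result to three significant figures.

H_L ≈ 10.8 m

V = 4Q/(πD²) = 2.195 m/s; V²/2g = 0.2455 m
Re = 2.52×10^5, ε/D = 4.55×10^-6 → f = 0.01485 (Haaland)
Major: h_f = f(L/D)·V²/2g = 0.01485·982.5·0.2455 = 3.583 m
Minor: ΣK = 29.5; h_m = ΣK·V²/2g = 7.248 m
Total H_L = 3.583 + 7.248 = 10.83 m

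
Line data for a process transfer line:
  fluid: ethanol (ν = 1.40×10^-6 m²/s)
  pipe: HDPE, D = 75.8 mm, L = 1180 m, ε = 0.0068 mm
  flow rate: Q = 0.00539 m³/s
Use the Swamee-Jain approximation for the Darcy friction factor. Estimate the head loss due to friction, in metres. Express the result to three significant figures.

h_f ≈ 22.7 m

V = 4Q/(πD²) = 4·0.00539/(π·0.0758²) = 1.194 m/s
Re = VD/ν = 1.194·0.0758/1.40×10^-6 = 6.47×10^4 → turbulent
ε/D = 0.0068/75.8 = 8.97×10^-5
Swamee-Jain: f = 0.02003
h_f = f(L/D)V²/(2g) = 0.02003·(1180/0.0758)·1.194²/(2·9.81) = 22.67 m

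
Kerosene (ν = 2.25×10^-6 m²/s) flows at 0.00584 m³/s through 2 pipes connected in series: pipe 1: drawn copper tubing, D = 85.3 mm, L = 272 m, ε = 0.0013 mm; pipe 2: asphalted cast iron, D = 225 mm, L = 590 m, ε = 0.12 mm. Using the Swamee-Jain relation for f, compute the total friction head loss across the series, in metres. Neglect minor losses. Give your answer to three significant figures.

Pipe 1: V = 1.022 m/s, Re = 3.87×10^4, ε/D = 1.52×10^-5, f = 0.02206, h_1 = f(L/D)V²/2g = 3.745 m
Pipe 2: V = 0.1469 m/s, Re = 1.47×10^4, ε/D = 5.33×10^-4, f = 0.02904, h_2 = f(L/D)V²/2g = 0.08374 m
Series → Q common, losses add: H = Σh = 3.828 m

H ≈ 3.83 m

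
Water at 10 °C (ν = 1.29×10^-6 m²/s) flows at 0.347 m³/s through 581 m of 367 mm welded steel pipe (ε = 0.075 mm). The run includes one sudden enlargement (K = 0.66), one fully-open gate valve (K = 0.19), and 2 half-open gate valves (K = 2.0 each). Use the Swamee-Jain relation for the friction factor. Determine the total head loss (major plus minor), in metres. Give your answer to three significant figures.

H_L ≈ 15.6 m

V = 4Q/(πD²) = 3.280 m/s; V²/2g = 0.5484 m
Re = 9.33×10^5, ε/D = 2.04×10^-4 → f = 0.01488 (Swamee-Jain)
Major: h_f = f(L/D)·V²/2g = 0.01488·1583·0.5484 = 12.92 m
Minor: ΣK = 4.85; h_m = ΣK·V²/2g = 2.660 m
Total H_L = 12.92 + 2.660 = 15.58 m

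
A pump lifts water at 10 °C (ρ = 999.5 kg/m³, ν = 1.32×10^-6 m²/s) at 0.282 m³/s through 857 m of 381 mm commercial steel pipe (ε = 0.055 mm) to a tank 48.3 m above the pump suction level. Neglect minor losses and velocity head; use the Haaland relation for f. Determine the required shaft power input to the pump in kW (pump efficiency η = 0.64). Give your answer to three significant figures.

V = 4Q/(πD²) = 2.473 m/s; Re = 7.14×10^5; ε/D = 1.44×10^-4; f = 0.01428
h_f = f(L/D)V²/2g = 10.02 m
Total head H = z + h_f = 48.3 + 10.02 = 58.32 m
P_hyd = ρgQH = 999.5·9.81·0.282·58.32 = 161.2 kW
P_shaft = P_hyd/η = 161.2/0.64 = 251.9 kW

P_shaft ≈ 252 kW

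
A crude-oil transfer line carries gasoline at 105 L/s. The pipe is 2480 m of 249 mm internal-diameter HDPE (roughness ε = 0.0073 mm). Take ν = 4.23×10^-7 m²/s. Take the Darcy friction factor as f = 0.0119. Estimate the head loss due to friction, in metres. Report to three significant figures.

h_f ≈ 28.1 m

V = 4Q/(πD²) = 4·0.105/(π·0.249²) = 2.156 m/s
h_f = f(L/D)V²/(2g) = 0.01190·(2480/0.249)·2.156²/(2·9.81) = 28.09 m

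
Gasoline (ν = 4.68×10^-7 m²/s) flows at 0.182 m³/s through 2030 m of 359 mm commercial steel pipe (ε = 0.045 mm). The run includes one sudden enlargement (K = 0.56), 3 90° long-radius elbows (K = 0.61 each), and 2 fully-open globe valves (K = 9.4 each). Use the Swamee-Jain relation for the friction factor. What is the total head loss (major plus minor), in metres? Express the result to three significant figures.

V = 4Q/(πD²) = 1.798 m/s; V²/2g = 0.1648 m
Re = 1.38×10^6, ε/D = 1.25×10^-4 → f = 0.01357 (Swamee-Jain)
Major: h_f = f(L/D)·V²/2g = 0.01357·5655·0.1648 = 12.64 m
Minor: ΣK = 21.2; h_m = ΣK·V²/2g = 3.492 m
Total H_L = 12.64 + 3.492 = 16.13 m

H_L ≈ 16.1 m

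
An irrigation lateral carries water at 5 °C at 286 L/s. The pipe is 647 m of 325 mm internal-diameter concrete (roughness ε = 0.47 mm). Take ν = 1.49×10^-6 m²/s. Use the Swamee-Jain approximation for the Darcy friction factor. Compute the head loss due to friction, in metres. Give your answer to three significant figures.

h_f ≈ 26.4 m

V = 4Q/(πD²) = 4·0.286/(π·0.325²) = 3.448 m/s
Re = VD/ν = 3.448·0.325/1.49×10^-6 = 7.52×10^5 → turbulent
ε/D = 0.47/325 = 0.00145
Swamee-Jain: f = 0.02193
h_f = f(L/D)V²/(2g) = 0.02193·(647/0.325)·3.448²/(2·9.81) = 26.45 m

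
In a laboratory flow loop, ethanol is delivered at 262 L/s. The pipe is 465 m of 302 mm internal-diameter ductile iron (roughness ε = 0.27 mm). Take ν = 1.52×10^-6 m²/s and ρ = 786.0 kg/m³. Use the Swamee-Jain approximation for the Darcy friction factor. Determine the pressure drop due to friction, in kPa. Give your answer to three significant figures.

Δp ≈ 159 kPa

V = 4Q/(πD²) = 4·0.262/(π·0.302²) = 3.658 m/s
Re = VD/ν = 3.658·0.302/1.52×10^-6 = 7.27×10^5 → turbulent
ε/D = 0.27/302 = 8.94×10^-4
Swamee-Jain: f = 0.01967
h_f = f(L/D)V²/(2g) = 0.01967·(465/0.302)·3.658²/(2·9.81) = 20.65 m
Δp = ρg·h_f = 786.0·9.81·20.65 = 159.2 kPa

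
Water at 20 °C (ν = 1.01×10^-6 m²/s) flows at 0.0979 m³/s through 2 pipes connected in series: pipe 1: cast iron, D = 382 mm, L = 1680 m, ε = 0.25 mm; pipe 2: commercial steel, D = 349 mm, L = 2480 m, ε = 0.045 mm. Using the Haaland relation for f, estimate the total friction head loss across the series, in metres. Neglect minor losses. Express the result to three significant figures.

Pipe 1: V = 0.8542 m/s, Re = 3.23×10^5, ε/D = 6.54×10^-4, f = 0.01884, h_1 = f(L/D)V²/2g = 3.082 m
Pipe 2: V = 1.023 m/s, Re = 3.54×10^5, ε/D = 1.29×10^-4, f = 0.01516, h_2 = f(L/D)V²/2g = 5.751 m
Series → Q common, losses add: H = Σh = 8.834 m

H ≈ 8.83 m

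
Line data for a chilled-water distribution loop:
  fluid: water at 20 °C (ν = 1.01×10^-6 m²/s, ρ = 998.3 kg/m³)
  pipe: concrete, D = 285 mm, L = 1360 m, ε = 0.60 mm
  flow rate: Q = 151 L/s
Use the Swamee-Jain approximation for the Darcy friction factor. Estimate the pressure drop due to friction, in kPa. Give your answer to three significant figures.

Δp ≈ 322 kPa

V = 4Q/(πD²) = 4·0.151/(π·0.285²) = 2.367 m/s
Re = VD/ν = 2.367·0.285/1.01×10^-6 = 6.68×10^5 → turbulent
ε/D = 0.60/285 = 0.00211
Swamee-Jain: f = 0.02410
h_f = f(L/D)V²/(2g) = 0.02410·(1360/0.285)·2.367²/(2·9.81) = 32.85 m
Δp = ρg·h_f = 998.3·9.81·32.85 = 321.7 kPa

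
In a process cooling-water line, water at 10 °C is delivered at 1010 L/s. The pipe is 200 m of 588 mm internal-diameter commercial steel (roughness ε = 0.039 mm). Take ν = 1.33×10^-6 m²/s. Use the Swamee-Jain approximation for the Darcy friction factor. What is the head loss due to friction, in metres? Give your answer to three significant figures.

V = 4Q/(πD²) = 4·1.01/(π·0.588²) = 3.719 m/s
Re = VD/ν = 3.719·0.588/1.33×10^-6 = 1.64×10^6 → turbulent
ε/D = 0.039/588 = 6.63×10^-5
Swamee-Jain: f = 0.01241
h_f = f(L/D)V²/(2g) = 0.01241·(200/0.588)·3.719²/(2·9.81) = 2.977 m

h_f ≈ 2.98 m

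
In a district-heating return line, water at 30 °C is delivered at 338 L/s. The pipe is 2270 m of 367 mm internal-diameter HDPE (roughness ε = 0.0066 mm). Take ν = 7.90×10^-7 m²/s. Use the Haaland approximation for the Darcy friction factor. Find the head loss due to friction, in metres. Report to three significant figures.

V = 4Q/(πD²) = 4·0.338/(π·0.367²) = 3.195 m/s
Re = VD/ν = 3.195·0.367/7.90×10^-7 = 1.48×10^6 → turbulent
ε/D = 0.0066/367 = 1.80×10^-5
Haaland: f = 0.01129
h_f = f(L/D)V²/(2g) = 0.01129·(2270/0.367)·3.195²/(2·9.81) = 36.34 m

h_f ≈ 36.3 m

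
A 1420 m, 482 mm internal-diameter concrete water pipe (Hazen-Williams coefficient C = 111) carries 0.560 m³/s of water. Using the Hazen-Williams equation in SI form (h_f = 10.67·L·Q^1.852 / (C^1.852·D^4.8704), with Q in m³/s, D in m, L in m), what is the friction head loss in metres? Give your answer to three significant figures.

h_f ≈ 29.5 m

h_f = 10.67·1420·0.560^1.852 / (111^1.852·0.482^4.8704) = 29.50 m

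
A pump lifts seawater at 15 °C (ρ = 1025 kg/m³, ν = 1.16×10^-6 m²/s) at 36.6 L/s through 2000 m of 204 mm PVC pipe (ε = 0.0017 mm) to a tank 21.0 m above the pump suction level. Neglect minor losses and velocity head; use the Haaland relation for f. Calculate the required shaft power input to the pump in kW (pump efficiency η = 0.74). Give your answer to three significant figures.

V = 4Q/(πD²) = 1.120 m/s; Re = 1.97×10^5; ε/D = 8.33×10^-6; f = 0.01559
h_f = f(L/D)V²/2g = 9.771 m
Total head H = z + h_f = 21.0 + 9.771 = 30.77 m
P_hyd = ρgQH = 1025·9.81·0.0366·30.77 = 11.32 kW
P_shaft = P_hyd/η = 11.32/0.74 = 15.30 kW

P_shaft ≈ 15.3 kW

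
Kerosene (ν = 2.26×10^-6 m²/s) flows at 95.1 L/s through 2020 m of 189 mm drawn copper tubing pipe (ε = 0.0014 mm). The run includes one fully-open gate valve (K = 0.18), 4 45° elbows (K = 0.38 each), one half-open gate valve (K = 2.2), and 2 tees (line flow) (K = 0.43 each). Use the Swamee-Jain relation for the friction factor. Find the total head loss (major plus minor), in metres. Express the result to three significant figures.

H_L ≈ 94.3 m

V = 4Q/(πD²) = 3.390 m/s; V²/2g = 0.5856 m
Re = 2.83×10^5, ε/D = 7.41×10^-6 → f = 0.01461 (Swamee-Jain)
Major: h_f = f(L/D)·V²/2g = 0.01461·10688·0.5856 = 91.46 m
Minor: ΣK = 4.76; h_m = ΣK·V²/2g = 2.788 m
Total H_L = 91.46 + 2.788 = 94.25 m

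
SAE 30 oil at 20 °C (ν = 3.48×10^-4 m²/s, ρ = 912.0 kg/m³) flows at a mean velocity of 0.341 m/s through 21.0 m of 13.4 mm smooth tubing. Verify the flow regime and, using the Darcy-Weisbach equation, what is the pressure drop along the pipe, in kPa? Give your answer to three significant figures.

Re = VD/ν = 0.341·0.01340/3.48×10^-4 = 13.1 → laminar (Re < 2300)
f = 64/Re = 4.874
h_f = f(L/D)V²/(2g) = 4.874·(21.0/0.01340)·0.341²/(2·9.81) = 45.27 m
Δp = ρg·h_f = 912.0·9.81·45.27 = 405.0 kPa

Δp ≈ 405 kPa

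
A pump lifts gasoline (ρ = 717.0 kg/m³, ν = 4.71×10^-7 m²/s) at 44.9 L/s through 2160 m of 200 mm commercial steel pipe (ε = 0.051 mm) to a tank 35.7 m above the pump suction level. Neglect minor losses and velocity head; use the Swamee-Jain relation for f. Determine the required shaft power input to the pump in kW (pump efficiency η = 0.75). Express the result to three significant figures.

P_shaft ≈ 22.5 kW

V = 4Q/(πD²) = 1.429 m/s; Re = 6.07×10^5; ε/D = 2.55×10^-4; f = 0.01578
h_f = f(L/D)V²/2g = 17.75 m
Total head H = z + h_f = 35.7 + 17.75 = 53.45 m
P_hyd = ρgQH = 717.0·9.81·0.0449·53.45 = 16.88 kW
P_shaft = P_hyd/η = 16.88/0.75 = 22.51 kW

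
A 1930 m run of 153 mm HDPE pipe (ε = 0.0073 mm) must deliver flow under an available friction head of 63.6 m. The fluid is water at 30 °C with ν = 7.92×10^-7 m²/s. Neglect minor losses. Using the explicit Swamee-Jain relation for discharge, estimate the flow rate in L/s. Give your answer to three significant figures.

Swamee-Jain (Type II): Q = -0.965·√(gD⁵h_f/L)·ln[ε/(3.7D) + √(3.17ν²L/(gD³h_f))]
√(gD⁵h_f/L) = √(9.81·0.153⁵·63.6/1930) = 0.005206
ε/(3.7D) = 1.29×10^-5; √(3.17ν²L/(gD³h_f)) = 4.14×10^-5
Q = -0.965·0.005206·ln(5.434×10^-5) = 0.04934 m³/s
Check: V = 2.68 m/s, Re = 5.18×10^5, f = 0.01374, h_f = 63.6 m ≈ 63.6 m ✓

Q ≈ 49.3 L/s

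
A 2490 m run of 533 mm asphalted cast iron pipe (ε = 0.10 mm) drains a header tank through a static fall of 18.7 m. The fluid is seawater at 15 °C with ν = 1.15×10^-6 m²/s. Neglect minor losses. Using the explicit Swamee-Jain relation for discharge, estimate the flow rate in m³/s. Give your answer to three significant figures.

Swamee-Jain (Type II): Q = -0.965·√(gD⁵h_f/L)·ln[ε/(3.7D) + √(3.17ν²L/(gD³h_f))]
√(gD⁵h_f/L) = √(9.81·0.533⁵·18.7/2490) = 0.05630
ε/(3.7D) = 5.07×10^-5; √(3.17ν²L/(gD³h_f)) = 1.94×10^-5
Q = -0.965·0.05630·ln(7.009×10^-5) = 0.5197 m³/s
Check: V = 2.33 m/s, Re = 1.08×10^6, f = 0.01457, h_f = 18.8 m ≈ 18.7 m ✓

Q ≈ 0.520 m³/s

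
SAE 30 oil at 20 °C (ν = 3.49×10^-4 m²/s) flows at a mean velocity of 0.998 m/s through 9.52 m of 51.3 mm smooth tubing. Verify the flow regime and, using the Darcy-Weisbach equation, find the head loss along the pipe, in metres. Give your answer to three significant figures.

Re = VD/ν = 0.998·0.05130/3.49×10^-4 = 147 → laminar (Re < 2300)
f = 64/Re = 0.4363
h_f = f(L/D)V²/(2g) = 0.4363·(9.52/0.05130)·0.998²/(2·9.81) = 4.110 m

h_f ≈ 4.11 m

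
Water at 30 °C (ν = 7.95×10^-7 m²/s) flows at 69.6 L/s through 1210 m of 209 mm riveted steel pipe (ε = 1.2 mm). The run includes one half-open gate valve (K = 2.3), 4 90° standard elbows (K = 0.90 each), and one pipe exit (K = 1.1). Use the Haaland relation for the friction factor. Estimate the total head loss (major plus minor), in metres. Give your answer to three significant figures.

V = 4Q/(πD²) = 2.029 m/s; V²/2g = 0.2098 m
Re = 5.33×10^5, ε/D = 0.00574 → f = 0.03189 (Haaland)
Major: h_f = f(L/D)·V²/2g = 0.03189·5789·0.2098 = 38.73 m
Minor: ΣK = 7.00; h_m = ΣK·V²/2g = 1.468 m
Total H_L = 38.73 + 1.468 = 40.20 m

H_L ≈ 40.2 m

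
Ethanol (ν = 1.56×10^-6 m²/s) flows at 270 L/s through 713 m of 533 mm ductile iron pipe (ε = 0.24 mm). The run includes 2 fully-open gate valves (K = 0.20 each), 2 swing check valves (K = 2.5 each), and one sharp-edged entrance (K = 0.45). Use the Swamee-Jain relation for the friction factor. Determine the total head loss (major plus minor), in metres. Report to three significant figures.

H_L ≈ 2.20 m

V = 4Q/(πD²) = 1.210 m/s; V²/2g = 0.07463 m
Re = 4.13×10^5, ε/D = 4.50×10^-4 → f = 0.01765 (Swamee-Jain)
Major: h_f = f(L/D)·V²/2g = 0.01765·1338·0.07463 = 1.762 m
Minor: ΣK = 5.85; h_m = ΣK·V²/2g = 0.4366 m
Total H_L = 1.762 + 0.4366 = 2.199 m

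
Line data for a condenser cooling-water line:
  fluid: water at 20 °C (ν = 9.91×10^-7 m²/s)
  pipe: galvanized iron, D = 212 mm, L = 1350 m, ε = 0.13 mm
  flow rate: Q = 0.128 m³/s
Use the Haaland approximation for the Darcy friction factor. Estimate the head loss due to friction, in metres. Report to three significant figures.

V = 4Q/(πD²) = 4·0.128/(π·0.212²) = 3.626 m/s
Re = VD/ν = 3.626·0.212/9.91×10^-7 = 7.76×10^5 → turbulent
ε/D = 0.13/212 = 6.13×10^-4
Haaland: f = 0.01801
h_f = f(L/D)V²/(2g) = 0.01801·(1350/0.212)·3.626²/(2·9.81) = 76.87 m

h_f ≈ 76.9 m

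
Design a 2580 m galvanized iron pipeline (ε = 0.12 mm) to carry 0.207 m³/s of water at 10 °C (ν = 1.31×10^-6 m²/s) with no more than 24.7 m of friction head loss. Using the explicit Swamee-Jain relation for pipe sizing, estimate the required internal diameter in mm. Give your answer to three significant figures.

D ≈ 366 mm

Swamee-Jain (Type III): D = 0.66·[ε^1.25·(LQ²/(gh_f))^4.75 + ν·Q^9.4·(L/(gh_f))^5.2]^0.04
LQ²/(gh_f) = 0.4562; L/(gh_f) = 10.65
Term 1 = ε^1.25·(…)^4.75 = 3.02×10^-7; Term 2 = ν·Q^9.4·(…)^5.2 = 1.07×10^-7
D = 0.66·(3.02×10^-7 + 1.07×10^-7)^0.04 = 0.3664 m = 366 mm
Check: V = 1.96 m/s, Re = 5.49×10^5, f = 0.01649, h_f = 22.8 m ≈ 24.7 m ✓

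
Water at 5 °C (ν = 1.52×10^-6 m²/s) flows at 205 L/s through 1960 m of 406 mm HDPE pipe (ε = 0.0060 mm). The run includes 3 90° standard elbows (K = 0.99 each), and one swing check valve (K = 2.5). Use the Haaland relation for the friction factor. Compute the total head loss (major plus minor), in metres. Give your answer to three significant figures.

H_L ≈ 9.10 m

V = 4Q/(πD²) = 1.583 m/s; V²/2g = 0.1278 m
Re = 4.23×10^5, ε/D = 1.48×10^-5 → f = 0.01362 (Haaland)
Major: h_f = f(L/D)·V²/2g = 0.01362·4828·0.1278 = 8.400 m
Minor: ΣK = 5.47; h_m = ΣK·V²/2g = 0.6991 m
Total H_L = 8.400 + 0.6991 = 9.099 m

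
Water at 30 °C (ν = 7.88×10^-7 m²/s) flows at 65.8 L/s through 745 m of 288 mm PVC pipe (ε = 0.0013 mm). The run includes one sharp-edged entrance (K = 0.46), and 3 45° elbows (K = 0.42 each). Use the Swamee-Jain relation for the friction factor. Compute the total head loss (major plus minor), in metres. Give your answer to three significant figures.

V = 4Q/(πD²) = 1.010 m/s; V²/2g = 0.05200 m
Re = 3.69×10^5, ε/D = 4.51×10^-6 → f = 0.01389 (Swamee-Jain)
Major: h_f = f(L/D)·V²/2g = 0.01389·2587·0.05200 = 1.869 m
Minor: ΣK = 1.72; h_m = ΣK·V²/2g = 0.08944 m
Total H_L = 1.869 + 0.08944 = 1.958 m

H_L ≈ 1.96 m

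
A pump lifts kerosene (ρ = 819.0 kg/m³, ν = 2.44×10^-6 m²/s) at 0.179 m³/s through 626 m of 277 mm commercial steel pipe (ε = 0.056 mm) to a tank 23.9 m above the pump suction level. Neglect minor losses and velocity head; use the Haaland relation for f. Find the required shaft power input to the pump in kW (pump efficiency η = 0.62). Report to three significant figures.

V = 4Q/(πD²) = 2.970 m/s; Re = 3.37×10^5; ε/D = 2.02×10^-4; f = 0.01588
h_f = f(L/D)V²/2g = 16.14 m
Total head H = z + h_f = 23.9 + 16.14 = 40.04 m
P_hyd = ρgQH = 819.0·9.81·0.179·40.04 = 57.58 kW
P_shaft = P_hyd/η = 57.58/0.62 = 92.87 kW

P_shaft ≈ 92.9 kW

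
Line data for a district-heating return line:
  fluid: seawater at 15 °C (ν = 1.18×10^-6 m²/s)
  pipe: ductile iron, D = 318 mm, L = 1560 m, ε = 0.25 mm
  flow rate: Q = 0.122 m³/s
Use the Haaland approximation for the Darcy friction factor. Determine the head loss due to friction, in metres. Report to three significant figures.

h_f ≈ 11.4 m

V = 4Q/(πD²) = 4·0.122/(π·0.318²) = 1.536 m/s
Re = VD/ν = 1.536·0.318/1.18×10^-6 = 4.14×10^5 → turbulent
ε/D = 0.25/318 = 7.86×10^-4
Haaland: f = 0.01931
h_f = f(L/D)V²/(2g) = 0.01931·(1560/0.318)·1.536²/(2·9.81) = 11.39 m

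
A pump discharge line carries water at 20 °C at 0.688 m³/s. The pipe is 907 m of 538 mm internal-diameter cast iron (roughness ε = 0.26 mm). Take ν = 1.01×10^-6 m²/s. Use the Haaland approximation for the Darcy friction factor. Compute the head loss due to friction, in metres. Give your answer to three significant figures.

V = 4Q/(πD²) = 4·0.688/(π·0.538²) = 3.026 m/s
Re = VD/ν = 3.026·0.538/1.01×10^-6 = 1.61×10^6 → turbulent
ε/D = 0.26/538 = 4.83×10^-4
Haaland: f = 0.01689
h_f = f(L/D)V²/(2g) = 0.01689·(907/0.538)·3.026²/(2·9.81) = 13.29 m

h_f ≈ 13.3 m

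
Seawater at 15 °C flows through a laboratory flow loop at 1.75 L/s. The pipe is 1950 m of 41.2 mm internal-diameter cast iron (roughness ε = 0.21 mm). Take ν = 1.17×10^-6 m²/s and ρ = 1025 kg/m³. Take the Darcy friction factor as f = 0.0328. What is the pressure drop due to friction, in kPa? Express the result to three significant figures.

V = 4Q/(πD²) = 4·0.00175/(π·0.0412²) = 1.313 m/s
h_f = f(L/D)V²/(2g) = 0.03280·(1950/0.0412)·1.313²/(2·9.81) = 136.3 m
Δp = ρg·h_f = 1025·9.81·136.3 = 1371 kPa

Δp ≈ 1370 kPa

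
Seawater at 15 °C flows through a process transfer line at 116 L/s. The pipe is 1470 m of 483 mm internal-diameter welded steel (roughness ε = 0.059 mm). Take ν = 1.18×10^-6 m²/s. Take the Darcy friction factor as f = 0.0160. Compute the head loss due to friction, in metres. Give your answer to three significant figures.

V = 4Q/(πD²) = 4·0.116/(π·0.483²) = 0.6331 m/s
h_f = f(L/D)V²/(2g) = 0.01600·(1470/0.483)·0.6331²/(2·9.81) = 0.9948 m

h_f ≈ 0.995 m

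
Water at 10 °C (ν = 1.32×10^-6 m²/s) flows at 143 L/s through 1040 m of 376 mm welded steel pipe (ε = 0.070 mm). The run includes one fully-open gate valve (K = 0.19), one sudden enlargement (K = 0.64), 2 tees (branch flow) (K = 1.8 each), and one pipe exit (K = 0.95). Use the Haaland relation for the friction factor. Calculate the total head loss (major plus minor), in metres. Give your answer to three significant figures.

V = 4Q/(πD²) = 1.288 m/s; V²/2g = 0.08454 m
Re = 3.67×10^5, ε/D = 1.86×10^-4 → f = 0.01561 (Haaland)
Major: h_f = f(L/D)·V²/2g = 0.01561·2766·0.08454 = 3.650 m
Minor: ΣK = 5.38; h_m = ΣK·V²/2g = 0.4548 m
Total H_L = 3.650 + 0.4548 = 4.105 m

H_L ≈ 4.10 m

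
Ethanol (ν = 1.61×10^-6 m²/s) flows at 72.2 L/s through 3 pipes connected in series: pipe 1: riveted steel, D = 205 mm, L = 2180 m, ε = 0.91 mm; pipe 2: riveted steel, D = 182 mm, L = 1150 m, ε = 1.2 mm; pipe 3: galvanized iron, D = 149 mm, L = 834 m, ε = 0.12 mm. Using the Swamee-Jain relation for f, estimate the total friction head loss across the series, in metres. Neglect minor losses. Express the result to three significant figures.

Pipe 1: V = 2.187 m/s, Re = 2.79×10^5, ε/D = 0.00444, f = 0.02982, h_1 = f(L/D)V²/2g = 77.33 m
Pipe 2: V = 2.775 m/s, Re = 3.14×10^5, ε/D = 0.00659, f = 0.03346, h_2 = f(L/D)V²/2g = 82.99 m
Pipe 3: V = 4.141 m/s, Re = 3.83×10^5, ε/D = 8.05×10^-4, f = 0.01966, h_3 = f(L/D)V²/2g = 96.18 m
Series → Q common, losses add: H = Σh = 256.5 m

H ≈ 257 m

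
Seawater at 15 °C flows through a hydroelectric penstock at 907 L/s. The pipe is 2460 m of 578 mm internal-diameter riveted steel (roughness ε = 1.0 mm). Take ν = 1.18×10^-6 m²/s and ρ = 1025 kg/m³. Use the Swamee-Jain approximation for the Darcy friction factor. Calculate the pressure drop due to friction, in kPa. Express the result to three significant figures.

V = 4Q/(πD²) = 4·0.907/(π·0.578²) = 3.457 m/s
Re = VD/ν = 3.457·0.578/1.18×10^-6 = 1.69×10^6 → turbulent
ε/D = 1.0/578 = 0.00173
Swamee-Jain: f = 0.02272
h_f = f(L/D)V²/(2g) = 0.02272·(2460/0.578)·3.457²/(2·9.81) = 58.89 m
Δp = ρg·h_f = 1025·9.81·58.89 = 592.2 kPa

Δp ≈ 592 kPa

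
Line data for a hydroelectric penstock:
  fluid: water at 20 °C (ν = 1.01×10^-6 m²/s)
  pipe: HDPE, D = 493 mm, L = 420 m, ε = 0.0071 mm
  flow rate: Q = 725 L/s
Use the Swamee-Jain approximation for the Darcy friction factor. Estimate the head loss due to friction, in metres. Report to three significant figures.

h_f ≈ 6.88 m

V = 4Q/(πD²) = 4·0.725/(π·0.493²) = 3.798 m/s
Re = VD/ν = 3.798·0.493/1.01×10^-6 = 1.85×10^6 → turbulent
ε/D = 0.0071/493 = 1.44×10^-5
Swamee-Jain: f = 0.01099
h_f = f(L/D)V²/(2g) = 0.01099·(420/0.493)·3.798²/(2·9.81) = 6.884 m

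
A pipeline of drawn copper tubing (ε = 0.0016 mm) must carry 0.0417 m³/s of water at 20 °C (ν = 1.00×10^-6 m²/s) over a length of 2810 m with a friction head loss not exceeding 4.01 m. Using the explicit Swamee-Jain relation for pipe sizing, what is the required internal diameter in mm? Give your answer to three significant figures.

Swamee-Jain (Type III): D = 0.66·[ε^1.25·(LQ²/(gh_f))^4.75 + ν·Q^9.4·(L/(gh_f))^5.2]^0.04
LQ²/(gh_f) = 0.1242; L/(gh_f) = 71.43
Term 1 = ε^1.25·(…)^4.75 = 2.83×10^-12; Term 2 = ν·Q^9.4·(…)^5.2 = 4.67×10^-10
D = 0.66·(2.83×10^-12 + 4.67×10^-10)^0.04 = 0.2795 m = 280 mm
Check: V = 0.679 m/s, Re = 1.90×10^5, f = 0.01574, h_f = 3.72 m ≈ 4.01 m ✓

D ≈ 280 mm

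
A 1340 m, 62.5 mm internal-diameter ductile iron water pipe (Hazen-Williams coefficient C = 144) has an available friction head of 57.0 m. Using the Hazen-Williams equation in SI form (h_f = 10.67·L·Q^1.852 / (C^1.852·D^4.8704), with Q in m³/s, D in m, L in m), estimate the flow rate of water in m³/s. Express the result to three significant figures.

Rearranging: Q = [h_f·C^1.852·D^4.8704 / (10.67·L)]^(1/1.852)
Q = [57.0·144^1.852·0.0625^4.8704 / (10.67·1340)]^0.540 = 0.004968 m³/s

Q ≈ 0.00497 m³/s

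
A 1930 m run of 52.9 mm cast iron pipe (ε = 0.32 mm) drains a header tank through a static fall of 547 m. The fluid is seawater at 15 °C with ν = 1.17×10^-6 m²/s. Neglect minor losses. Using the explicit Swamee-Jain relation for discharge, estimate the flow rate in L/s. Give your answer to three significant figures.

Q ≈ 6.58 L/s

Swamee-Jain (Type II): Q = -0.965·√(gD⁵h_f/L)·ln[ε/(3.7D) + √(3.17ν²L/(gD³h_f))]
√(gD⁵h_f/L) = √(9.81·0.0529⁵·547/1930) = 0.001073
ε/(3.7D) = 0.00163; √(3.17ν²L/(gD³h_f)) = 1.03×10^-4
Q = -0.965·0.001073·ln(0.001738) = 0.006582 m³/s
Check: V = 2.99 m/s, Re = 1.35×10^5, f = 0.03303, h_f = 551 m ≈ 547 m ✓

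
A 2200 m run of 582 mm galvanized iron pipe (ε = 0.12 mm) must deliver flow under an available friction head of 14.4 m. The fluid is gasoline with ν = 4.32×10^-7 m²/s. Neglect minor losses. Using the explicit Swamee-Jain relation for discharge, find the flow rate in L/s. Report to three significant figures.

Q ≈ 612 L/s

Swamee-Jain (Type II): Q = -0.965·√(gD⁵h_f/L)·ln[ε/(3.7D) + √(3.17ν²L/(gD³h_f))]
√(gD⁵h_f/L) = √(9.81·0.582⁵·14.4/2200) = 0.06548
ε/(3.7D) = 5.57×10^-5; √(3.17ν²L/(gD³h_f)) = 6.84×10^-6
Q = -0.965·0.06548·ln(6.256×10^-5) = 0.6116 m³/s
Check: V = 2.30 m/s, Re = 3.10×10^6, f = 0.01421, h_f = 14.5 m ≈ 14.4 m ✓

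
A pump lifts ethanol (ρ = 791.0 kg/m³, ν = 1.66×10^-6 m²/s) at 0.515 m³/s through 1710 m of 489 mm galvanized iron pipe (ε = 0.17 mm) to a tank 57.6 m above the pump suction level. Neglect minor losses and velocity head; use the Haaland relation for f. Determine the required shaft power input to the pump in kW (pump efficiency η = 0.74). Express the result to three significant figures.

V = 4Q/(πD²) = 2.742 m/s; Re = 8.08×10^5; ε/D = 3.48×10^-4; f = 0.01614
h_f = f(L/D)V²/2g = 21.64 m
Total head H = z + h_f = 57.6 + 21.64 = 79.24 m
P_hyd = ρgQH = 791.0·9.81·0.515·79.24 = 316.7 kW
P_shaft = P_hyd/η = 316.7/0.74 = 427.9 kW

P_shaft ≈ 428 kW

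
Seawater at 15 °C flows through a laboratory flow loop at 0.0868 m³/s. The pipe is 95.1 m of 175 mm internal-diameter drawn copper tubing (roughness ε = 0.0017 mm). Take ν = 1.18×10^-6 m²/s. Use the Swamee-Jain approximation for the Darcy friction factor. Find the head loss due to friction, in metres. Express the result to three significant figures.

V = 4Q/(πD²) = 4·0.0868/(π·0.175²) = 3.609 m/s
Re = VD/ν = 3.609·0.175/1.18×10^-6 = 5.35×10^5 → turbulent
ε/D = 0.0017/175 = 9.71×10^-6
Swamee-Jain: f = 0.01310
h_f = f(L/D)V²/(2g) = 0.01310·(95.1/0.175)·3.609²/(2·9.81) = 4.724 m

h_f ≈ 4.72 m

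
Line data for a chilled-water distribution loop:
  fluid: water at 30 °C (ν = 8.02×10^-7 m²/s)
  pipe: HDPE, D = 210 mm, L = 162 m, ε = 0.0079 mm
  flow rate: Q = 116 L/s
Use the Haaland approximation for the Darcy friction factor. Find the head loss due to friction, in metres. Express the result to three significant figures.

h_f ≈ 5.51 m

V = 4Q/(πD²) = 4·0.116/(π·0.210²) = 3.349 m/s
Re = VD/ν = 3.349·0.210/8.02×10^-7 = 8.77×10^5 → turbulent
ε/D = 0.0079/210 = 3.76×10^-5
Haaland: f = 0.01250
h_f = f(L/D)V²/(2g) = 0.01250·(162/0.210)·3.349²/(2·9.81) = 5.513 m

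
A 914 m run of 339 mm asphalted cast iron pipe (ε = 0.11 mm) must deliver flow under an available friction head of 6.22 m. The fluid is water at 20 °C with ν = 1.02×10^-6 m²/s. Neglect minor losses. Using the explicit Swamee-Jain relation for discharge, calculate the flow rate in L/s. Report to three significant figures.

Q ≈ 150 L/s

Swamee-Jain (Type II): Q = -0.965·√(gD⁵h_f/L)·ln[ε/(3.7D) + √(3.17ν²L/(gD³h_f))]
√(gD⁵h_f/L) = √(9.81·0.339⁵·6.22/914) = 0.01729
ε/(3.7D) = 8.77×10^-5; √(3.17ν²L/(gD³h_f)) = 3.56×10^-5
Q = -0.965·0.01729·ln(1.233×10^-4) = 0.1502 m³/s
Check: V = 1.66 m/s, Re = 5.53×10^5, f = 0.01646, h_f = 6.26 m ≈ 6.22 m ✓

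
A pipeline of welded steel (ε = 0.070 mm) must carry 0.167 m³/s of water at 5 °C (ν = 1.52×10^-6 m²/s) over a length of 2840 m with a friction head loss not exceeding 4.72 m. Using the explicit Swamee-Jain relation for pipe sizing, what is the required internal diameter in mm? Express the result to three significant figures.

D ≈ 472 mm

Swamee-Jain (Type III): D = 0.66·[ε^1.25·(LQ²/(gh_f))^4.75 + ν·Q^9.4·(L/(gh_f))^5.2]^0.04
LQ²/(gh_f) = 1.711; L/(gh_f) = 61.33
Term 1 = ε^1.25·(…)^4.75 = 8.20×10^-5; Term 2 = ν·Q^9.4·(…)^5.2 = 1.48×10^-4
D = 0.66·(8.20×10^-5 + 1.48×10^-4)^0.04 = 0.4721 m = 472 mm
Check: V = 0.954 m/s, Re = 2.96×10^5, f = 0.01590, h_f = 4.44 m ≈ 4.72 m ✓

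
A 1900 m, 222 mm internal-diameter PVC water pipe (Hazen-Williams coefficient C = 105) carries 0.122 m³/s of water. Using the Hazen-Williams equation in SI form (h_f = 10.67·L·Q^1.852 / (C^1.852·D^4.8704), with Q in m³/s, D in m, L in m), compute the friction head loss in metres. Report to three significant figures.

h_f ≈ 114 m

h_f = 10.67·1900·0.122^1.852 / (105^1.852·0.222^4.8704) = 113.5 m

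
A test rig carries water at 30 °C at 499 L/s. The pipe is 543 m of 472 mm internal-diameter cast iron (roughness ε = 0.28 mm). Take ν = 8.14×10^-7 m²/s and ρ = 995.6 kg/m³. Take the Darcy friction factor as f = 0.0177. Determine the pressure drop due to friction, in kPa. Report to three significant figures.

Δp ≈ 82.4 kPa

V = 4Q/(πD²) = 4·0.499/(π·0.472²) = 2.852 m/s
h_f = f(L/D)V²/(2g) = 0.01770·(543/0.472)·2.852²/(2·9.81) = 8.441 m
Δp = ρg·h_f = 995.6·9.81·8.441 = 82.44 kPa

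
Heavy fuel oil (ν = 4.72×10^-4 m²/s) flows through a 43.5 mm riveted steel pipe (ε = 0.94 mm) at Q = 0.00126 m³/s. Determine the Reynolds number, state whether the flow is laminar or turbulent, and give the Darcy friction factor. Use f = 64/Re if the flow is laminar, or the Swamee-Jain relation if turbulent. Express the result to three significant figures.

Re ≈ 78.1; laminar; f = 64/Re ≈ 0.819

V = 4Q/(πD²) = 0.8478 m/s
Re = VD/ν = 0.8478·0.0435/4.72×10^-4 = 78.1
Re < 2300 → laminar → f = 64/Re = 0.8191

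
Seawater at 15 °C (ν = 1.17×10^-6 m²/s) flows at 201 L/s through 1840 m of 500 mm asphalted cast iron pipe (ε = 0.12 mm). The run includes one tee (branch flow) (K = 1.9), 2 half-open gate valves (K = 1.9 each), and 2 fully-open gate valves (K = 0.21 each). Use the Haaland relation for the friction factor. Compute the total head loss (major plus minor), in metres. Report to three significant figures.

V = 4Q/(πD²) = 1.024 m/s; V²/2g = 0.05341 m
Re = 4.37×10^5, ε/D = 2.40×10^-4 → f = 0.01582 (Haaland)
Major: h_f = f(L/D)·V²/2g = 0.01582·3680·0.05341 = 3.109 m
Minor: ΣK = 6.12; h_m = ΣK·V²/2g = 0.3269 m
Total H_L = 3.109 + 0.3269 = 3.435 m

H_L ≈ 3.44 m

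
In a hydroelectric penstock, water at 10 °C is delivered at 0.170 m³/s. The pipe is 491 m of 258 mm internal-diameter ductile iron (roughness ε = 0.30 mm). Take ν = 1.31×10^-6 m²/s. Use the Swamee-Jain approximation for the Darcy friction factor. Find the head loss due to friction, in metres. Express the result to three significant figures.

h_f ≈ 21.4 m

V = 4Q/(πD²) = 4·0.170/(π·0.258²) = 3.252 m/s
Re = VD/ν = 3.252·0.258/1.31×10^-6 = 6.40×10^5 → turbulent
ε/D = 0.30/258 = 0.00116
Swamee-Jain: f = 0.02091
h_f = f(L/D)V²/(2g) = 0.02091·(491/0.258)·3.252²/(2·9.81) = 21.44 m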